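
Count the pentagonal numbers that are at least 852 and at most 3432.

25

The n-th pentagonal number is n(3n−1)/2.
Smallest index with value ≥ 852: n = 24 (giving 852).
Largest index with value ≤ 3432: n = 48 (giving 3432).
Indices 24 through 48: 25 terms.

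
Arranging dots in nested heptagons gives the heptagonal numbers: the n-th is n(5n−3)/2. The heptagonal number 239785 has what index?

310

Set n(5n−3)/2 = 239785, giving 5n² − 3n − 479570 = 0.
The discriminant is 9 + 40·239785 = 9591409, and √9591409 = 3097.
So n = (3 + 3097) / 10 = 3100/10 = 310.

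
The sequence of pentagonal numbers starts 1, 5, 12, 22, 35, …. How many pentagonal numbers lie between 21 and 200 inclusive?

8

The n-th pentagonal number is n(3n−1)/2.
Smallest index with value ≥ 21: n = 4 (giving 22).
Largest index with value ≤ 200: n = 11 (giving 176).
Indices 4 through 11: 8 terms.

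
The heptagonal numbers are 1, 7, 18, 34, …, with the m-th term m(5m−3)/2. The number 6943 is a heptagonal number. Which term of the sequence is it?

53

Set n(5n−3)/2 = 6943, giving 5n² − 3n − 13886 = 0.
The discriminant is 9 + 40·6943 = 277729, and √277729 = 527.
So n = (3 + 527) / 10 = 530/10 = 53.
Check: 53·(5·53 − 3)/2 = 6943. ✓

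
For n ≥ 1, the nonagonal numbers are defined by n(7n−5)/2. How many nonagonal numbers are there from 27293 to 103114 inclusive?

84

The n-th nonagonal number is n(7n−5)/2.
Smallest index with value ≥ 27293: n = 89 (giving 27501).
Largest index with value ≤ 103114: n = 172 (giving 103114).
Indices 89 through 172: 84 terms.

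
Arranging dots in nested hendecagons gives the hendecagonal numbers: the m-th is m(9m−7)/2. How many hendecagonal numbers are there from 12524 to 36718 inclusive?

37

The n-th hendecagonal number is n(9n−7)/2.
Smallest index with value ≥ 12524: n = 54 (giving 12933).
Largest index with value ≤ 36718: n = 90 (giving 36135).
Indices 54 through 90: 37 terms.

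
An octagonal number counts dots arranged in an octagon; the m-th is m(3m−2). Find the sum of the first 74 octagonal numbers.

Σ i(3i−2) = 3Σi² − 2Σi over i = 1..74.
Σi = 2775 and Σi² = 137825.
3·137825 − 2·2775 = 407925.

407925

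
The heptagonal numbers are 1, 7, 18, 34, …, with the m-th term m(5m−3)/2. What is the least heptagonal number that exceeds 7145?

7209

Solve n(5n−3)/2 > 7145 for integer n.
The largest n with value ≤ 7145 is 53 (since 6943 ≤ 7145 < 7209), so the first above is n = 54, value 7209.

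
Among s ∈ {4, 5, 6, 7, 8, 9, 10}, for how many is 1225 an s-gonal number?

2

s = 4: P(4, 35) = 1225. ✓
s = 5: P(5, 28) = 1162 and P(5, 29) = 1247; 1225 is not s-gonal.
s = 6: P(6, 25) = 1225. ✓
s = 7: P(7, 22) = 1177 and P(7, 23) = 1288; 1225 is not s-gonal.
s = 8: P(8, 20) = 1160 and P(8, 21) = 1281; 1225 is not s-gonal.
s = 9: P(9, 19) = 1216 and P(9, 20) = 1350; 1225 is not s-gonal.
s = 10: P(10, 17) = 1105 and P(10, 18) = 1242; 1225 is not s-gonal.
Hits: s ∈ {4, 6} → 2.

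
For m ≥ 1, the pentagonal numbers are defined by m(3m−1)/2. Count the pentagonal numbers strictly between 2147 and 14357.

59

The n-th pentagonal number is n(3n−1)/2.
Smallest index with value > 2147: n = 39 (giving 2262).
Largest index with value < 14357: n = 97 (giving 14065).
Indices 39 through 97: 59 terms.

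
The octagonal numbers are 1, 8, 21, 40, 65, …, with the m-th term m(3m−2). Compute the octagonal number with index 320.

306560

The 320th octagonal number is n(3n−2) with n = 320.
320·(3·320 − 2) = 320·958 = 306560.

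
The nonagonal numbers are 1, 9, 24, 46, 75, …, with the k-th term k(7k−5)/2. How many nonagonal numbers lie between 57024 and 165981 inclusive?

91

The n-th nonagonal number is n(7n−5)/2.
Smallest index with value ≥ 57024: n = 128 (giving 57024).
Largest index with value ≤ 165981: n = 218 (giving 165789).
Indices 128 through 218: 91 terms.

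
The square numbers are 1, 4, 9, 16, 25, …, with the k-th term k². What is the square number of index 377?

142129

377² = 142129.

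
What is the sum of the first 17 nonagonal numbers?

Σ i(7i−5)/2 = (7Σi² − 5Σi) / 2 over i = 1..17.
Σi = 153 and Σi² = 1785.
(7·1785 − 5·153) / 2 = 11730/2 = 5865.

5865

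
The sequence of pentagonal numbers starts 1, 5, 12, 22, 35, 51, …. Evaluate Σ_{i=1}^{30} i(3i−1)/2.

13950

Σ i(3i−1)/2 = (3Σi² − Σi) / 2 over i = 1..30.
Σi = 465 and Σi² = 9455.
(3·9455 − 1·465) / 2 = 27900/2 = 13950.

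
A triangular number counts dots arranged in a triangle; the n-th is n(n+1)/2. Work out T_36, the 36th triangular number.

The 36th triangular number is n(n+1)/2 with n = 36.
36·37/2 = 1332/2 = 666.

666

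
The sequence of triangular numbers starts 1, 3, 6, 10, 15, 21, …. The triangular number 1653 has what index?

Set n(n+1)/2 = 1653, giving n² + n − 3306 = 0.
The discriminant is 1 + 8·1653 = 13225, and √13225 = 115.
So n = (-1 + 115) / 2 = 114/2 = 57.

57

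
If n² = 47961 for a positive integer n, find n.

We need n² = 47961, so n = √47961 = 219.

219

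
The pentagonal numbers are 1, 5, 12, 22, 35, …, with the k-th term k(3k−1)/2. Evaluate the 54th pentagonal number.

The 54th pentagonal number is n(3n−1)/2 with n = 54.
54·(3·54 − 1)/2 = 54·161/2 = 4347.

4347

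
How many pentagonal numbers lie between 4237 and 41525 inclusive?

The n-th pentagonal number is n(3n−1)/2.
Smallest index with value ≥ 4237: n = 54 (giving 4347).
Largest index with value ≤ 41525: n = 166 (giving 41251).
Indices 54 through 166: 113 terms.

113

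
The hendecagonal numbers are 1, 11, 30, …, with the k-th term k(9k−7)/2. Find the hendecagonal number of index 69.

The 69th hendecagonal number is n(9n−7)/2 with n = 69.
69·(9·69 − 7)/2 = 69·614/2 = 69·307 = 21183.

21183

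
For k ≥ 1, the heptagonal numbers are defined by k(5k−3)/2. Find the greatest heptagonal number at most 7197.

6943

Solve n(5n−3)/2 ≤ 7197 for integer n.
n = 53 gives 6943 ≤ 7197, while n = 54 gives 7209 > 7197; so the answer is 6943.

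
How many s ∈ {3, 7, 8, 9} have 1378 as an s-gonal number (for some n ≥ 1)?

1

s = 3: P(3, 52) = 1378. ✓
s = 7: P(7, 23) = 1288 and P(7, 24) = 1404; 1378 is not s-gonal.
s = 8: P(8, 21) = 1281 and P(8, 22) = 1408; 1378 is not s-gonal.
s = 9: P(9, 20) = 1350 and P(9, 21) = 1491; 1378 is not s-gonal.
Hits: s ∈ {3} → 1.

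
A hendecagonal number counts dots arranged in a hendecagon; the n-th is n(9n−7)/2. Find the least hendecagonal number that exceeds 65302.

Solve n(9n−7)/2 > 65302 for integer n.
The largest n with value ≤ 65302 is 120 (since 64380 ≤ 65302 < 65461), so the first above is n = 121, value 65461.

65461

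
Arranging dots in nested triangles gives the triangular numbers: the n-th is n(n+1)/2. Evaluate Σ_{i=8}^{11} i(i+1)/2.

Σ i(i+1)/2 = (Σi² + Σi) / 2 over i = 8..11.
Σi = 66 − 28 = 38 and Σi² = 506 − 140 = 366.
(1·366 + 1·38) / 2 = 404/2 = 202.

202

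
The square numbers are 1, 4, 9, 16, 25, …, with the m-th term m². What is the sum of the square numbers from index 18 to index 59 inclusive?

68425

Σ_{i=18}^{59} i² = 70210 − 1785 = 68425.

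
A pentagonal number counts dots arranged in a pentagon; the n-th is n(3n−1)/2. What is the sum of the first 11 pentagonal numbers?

Σ i(3i−1)/2 = (3Σi² − Σi) / 2 over i = 1..11.
Σi = 66 and Σi² = 506.
(3·506 − 1·66) / 2 = 1452/2 = 726.

726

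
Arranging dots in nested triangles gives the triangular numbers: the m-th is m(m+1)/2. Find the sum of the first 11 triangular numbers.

286

Σ i(i+1)/2 = (Σi² + Σi) / 2 over i = 1..11.
Σi = 66 and Σi² = 506.
(1·506 + 1·66) / 2 = 572/2 = 286.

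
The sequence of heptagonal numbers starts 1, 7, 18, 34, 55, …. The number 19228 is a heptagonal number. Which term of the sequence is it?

Set n(5n−3)/2 = 19228, giving 5n² − 3n − 38456 = 0.
The discriminant is 9 + 40·19228 = 769129, and √769129 = 877.
So n = (3 + 877) / 10 = 880/10 = 88.

88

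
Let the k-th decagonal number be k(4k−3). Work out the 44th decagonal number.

The 44th decagonal number is n(4n−3) with n = 44.
44·(4·44 − 3) = 44·173 = 7612.

7612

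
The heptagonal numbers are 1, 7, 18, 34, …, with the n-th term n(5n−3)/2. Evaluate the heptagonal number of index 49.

5929

The 49th heptagonal number is n(5n−3)/2 with n = 49.
49·(5·49 − 3)/2 = 49·242/2 = 49·121 = 5929.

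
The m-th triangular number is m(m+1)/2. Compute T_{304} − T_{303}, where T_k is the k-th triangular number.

304

Consecutive triangular numbers differ by n: T_{304} − T_{303} = 304.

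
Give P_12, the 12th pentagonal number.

210

The 12th pentagonal number is n(3n−1)/2 with n = 12.
12·(3·12 − 1)/2 = 12·35/2 = 210.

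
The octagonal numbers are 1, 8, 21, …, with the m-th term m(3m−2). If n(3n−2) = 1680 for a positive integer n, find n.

Set n(3n−2) = 1680, giving 3n² − 2n − 1680 = 0.
The discriminant is 4 + 12·1680 = 20164, and √20164 = 142.
So n = (2 + 142) / 6 = 144/6 = 24.
Check: 24·(3·24 − 2) = 1680. ✓

24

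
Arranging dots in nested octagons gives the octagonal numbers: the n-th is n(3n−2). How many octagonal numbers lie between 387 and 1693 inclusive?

13

The n-th octagonal number is n(3n−2).
Smallest index with value ≥ 387: n = 12 (giving 408).
Largest index with value ≤ 1693: n = 24 (giving 1680).
Indices 12 through 24: 13 terms.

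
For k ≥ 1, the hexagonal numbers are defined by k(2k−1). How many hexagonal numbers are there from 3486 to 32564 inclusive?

The n-th hexagonal number is n(2n−1).
Smallest index with value ≥ 3486: n = 42 (giving 3486).
Largest index with value ≤ 32564: n = 127 (giving 32131).
Indices 42 through 127: 86 terms.

86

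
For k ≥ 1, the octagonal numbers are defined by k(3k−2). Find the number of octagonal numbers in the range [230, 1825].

The n-th octagonal number is n(3n−2).
Smallest index with value ≥ 230: n = 10 (giving 280).
Largest index with value ≤ 1825: n = 25 (giving 1825).
Indices 10 through 25: 16 terms.

16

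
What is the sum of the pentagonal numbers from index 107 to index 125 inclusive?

Σ i(3i−1)/2 = (3Σi² − Σi) / 2 over i = 107..125.
Σi = 7875 − 5671 = 2204 and Σi² = 658875 − 402641 = 256234.
(3·256234 − 1·2204) / 2 = 766498/2 = 383249.

383249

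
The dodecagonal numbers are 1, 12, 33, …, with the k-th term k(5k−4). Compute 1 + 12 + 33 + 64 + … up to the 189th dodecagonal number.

Σ i(5i−4) = 5Σi² − 4Σi over i = 1..189.
Σi = 17955 and Σi² = 2268315.
5·2268315 − 4·17955 = 11269755.

11269755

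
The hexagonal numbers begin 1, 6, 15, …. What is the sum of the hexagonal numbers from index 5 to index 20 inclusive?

5480

Σ i(2i−1) = 2Σi² − Σi over i = 5..20.
Σi = 210 − 10 = 200 and Σi² = 2870 − 30 = 2840.
2·2840 − 1·200 = 5480.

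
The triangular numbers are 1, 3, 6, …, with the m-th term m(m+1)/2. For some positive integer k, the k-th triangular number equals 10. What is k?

Set n(n+1)/2 = 10, giving n² + n − 20 = 0.
So n = (-1 + 9) / 2 = 8/2 = 4.
Check: 4·5/2 = 10. ✓

4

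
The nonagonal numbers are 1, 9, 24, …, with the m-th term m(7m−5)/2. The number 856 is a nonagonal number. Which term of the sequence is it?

16

Set n(7n−5)/2 = 856, giving 7n² − 5n − 1712 = 0.
The discriminant is 25 + 56·856 = 47961, and √47961 = 219.
So n = (5 + 219) / 14 = 224/14 = 16.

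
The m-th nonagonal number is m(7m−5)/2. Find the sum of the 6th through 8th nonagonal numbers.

469

Σ i(7i−5)/2 = (7Σi² − 5Σi) / 2 over i = 6..8.
Σi = 36 − 15 = 21 and Σi² = 204 − 55 = 149.
(7·149 − 5·21) / 2 = 938/2 = 469.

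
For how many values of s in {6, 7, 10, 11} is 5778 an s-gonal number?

s = 6: P(6, 54) = 5778. ✓
s = 7: P(7, 48) = 5688 and P(7, 49) = 5929; 5778 is not s-gonal.
s = 10: P(10, 38) = 5662 and P(10, 39) = 5967; 5778 is not s-gonal.
s = 11: P(11, 36) = 5706 and P(11, 37) = 6031; 5778 is not s-gonal.
Hits: s ∈ {6} → 1.

1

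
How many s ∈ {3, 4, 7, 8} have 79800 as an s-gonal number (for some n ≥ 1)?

1

s = 3: P(3, 399) = 79800. ✓
s = 4: P(4, 282) = 79524 and P(4, 283) = 80089; 79800 is not s-gonal.
s = 7: P(7, 178) = 78943 and P(7, 179) = 79834; 79800 is not s-gonal.
s = 8: P(8, 163) = 79381 and P(8, 164) = 80360; 79800 is not s-gonal.
Hits: s ∈ {3} → 1.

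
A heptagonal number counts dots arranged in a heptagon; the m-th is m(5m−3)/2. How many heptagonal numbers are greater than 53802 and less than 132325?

83

The n-th heptagonal number is n(5n−3)/2.
Smallest index with value > 53802: n = 148 (giving 54538).
Largest index with value < 132325: n = 230 (giving 131905).
Indices 148 through 230: 83 terms.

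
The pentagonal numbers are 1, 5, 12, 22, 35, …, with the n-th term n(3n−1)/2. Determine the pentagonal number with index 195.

The 195th pentagonal number is n(3n−1)/2 with n = 195.
195·(3·195 − 1)/2 = 195·584/2 = 195·292 = 56940.

56940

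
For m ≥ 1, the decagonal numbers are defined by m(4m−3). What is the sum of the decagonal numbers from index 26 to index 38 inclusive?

Σ i(4i−3) = 4Σi² − 3Σi over i = 26..38.
Σi = 741 − 325 = 416 and Σi² = 19019 − 5525 = 13494.
4·13494 − 3·416 = 52728.

52728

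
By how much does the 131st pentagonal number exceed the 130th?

Consecutive pentagonal numbers differ by 3n − 2: here 3·131 − 2 = 391.

391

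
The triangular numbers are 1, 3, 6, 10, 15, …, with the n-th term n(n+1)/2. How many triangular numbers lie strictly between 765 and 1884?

The n-th triangular number is n(n+1)/2.
Smallest index with value > 765: n = 39 (giving 780).
Largest index with value < 1884: n = 60 (giving 1830).
Indices 39 through 60: 22 terms.

22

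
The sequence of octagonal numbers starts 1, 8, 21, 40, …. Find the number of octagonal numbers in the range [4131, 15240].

The n-th octagonal number is n(3n−2).
Smallest index with value ≥ 4131: n = 38 (giving 4256).
Largest index with value ≤ 15240: n = 71 (giving 14981).
Indices 38 through 71: 34 terms.

34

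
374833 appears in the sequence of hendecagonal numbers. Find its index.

Set n(9n−7)/2 = 374833, giving 9n² − 7n − 749666 = 0.
The discriminant is 49 + 72·374833 = 26988025, and √26988025 = 5195.
So n = (7 + 5195) / 18 = 5202/18 = 289.
Check: 289·(9·289 − 7)/2 = 374833. ✓

289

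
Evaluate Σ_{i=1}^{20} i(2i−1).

5530

Σ i(2i−1) = 2Σi² − Σi over i = 1..20.
Σi = 210 and Σi² = 2870.
2·2870 − 1·210 = 5530.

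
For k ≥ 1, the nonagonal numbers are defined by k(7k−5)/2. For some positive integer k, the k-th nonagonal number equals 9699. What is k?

Set n(7n−5)/2 = 9699, giving 7n² − 5n − 19398 = 0.
The discriminant is 25 + 56·9699 = 543169, and √543169 = 737.
So n = (5 + 737) / 14 = 742/14 = 53.
Check: 53·(7·53 − 5)/2 = 9699. ✓

53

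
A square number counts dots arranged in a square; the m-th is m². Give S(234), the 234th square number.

The 234th square number is n² with n = 234.
234² = 54756.

54756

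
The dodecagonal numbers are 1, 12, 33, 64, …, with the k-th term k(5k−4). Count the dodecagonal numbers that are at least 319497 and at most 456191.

The n-th dodecagonal number is n(5n−4).
Smallest index with value ≥ 319497: n = 254 (giving 321564).
Largest index with value ≤ 456191: n = 302 (giving 454812).
Indices 254 through 302: 49 terms.

49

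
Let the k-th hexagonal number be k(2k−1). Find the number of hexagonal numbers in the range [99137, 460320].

The n-th hexagonal number is n(2n−1).
Smallest index with value ≥ 99137: n = 223 (giving 99235).
Largest index with value ≤ 460320: n = 480 (giving 460320).
Indices 223 through 480: 258 terms.

258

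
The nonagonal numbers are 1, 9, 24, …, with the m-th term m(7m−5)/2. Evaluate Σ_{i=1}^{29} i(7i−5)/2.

28855

Σ i(7i−5)/2 = (7Σi² − 5Σi) / 2 over i = 1..29.
Σi = 435 and Σi² = 8555.
(7·8555 − 5·435) / 2 = 57710/2 = 28855.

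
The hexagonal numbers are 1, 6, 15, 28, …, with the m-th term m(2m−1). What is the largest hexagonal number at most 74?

Solve n(2n−1) ≤ 74 for integer n.
n = 6 gives 66 ≤ 74, while n = 7 gives 91 > 74; so the answer is 66.

66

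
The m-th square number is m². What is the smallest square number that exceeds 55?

64

Solve n² > 55 for integer n.
The largest n with value ≤ 55 is 7 (since 49 ≤ 55 < 64), so the first above is n = 8, value 64.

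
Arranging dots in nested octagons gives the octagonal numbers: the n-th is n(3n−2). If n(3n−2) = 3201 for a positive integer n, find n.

33

Set n(3n−2) = 3201, giving 3n² − 2n − 3201 = 0.
The discriminant is 4 + 12·3201 = 38416, and √38416 = 196.
So n = (2 + 196) / 6 = 198/6 = 33.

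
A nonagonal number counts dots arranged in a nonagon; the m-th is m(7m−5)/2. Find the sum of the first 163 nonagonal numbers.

5065714

Σ i(7i−5)/2 = (7Σi² − 5Σi) / 2 over i = 1..163.
Σi = 13366 and Σi² = 1456894.
(7·1456894 − 5·13366) / 2 = 10131428/2 = 5065714.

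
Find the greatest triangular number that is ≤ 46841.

Solve n(n+1)/2 ≤ 46841 for integer n.
n = 305 gives 46665 ≤ 46841, while n = 306 gives 46971 > 46841; so the answer is 46665.

46665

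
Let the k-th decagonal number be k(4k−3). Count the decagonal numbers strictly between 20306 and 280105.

193

The n-th decagonal number is n(4n−3).
Smallest index with value > 20306: n = 72 (giving 20520).
Largest index with value < 280105: n = 264 (giving 277992).
Indices 72 through 264: 193 terms.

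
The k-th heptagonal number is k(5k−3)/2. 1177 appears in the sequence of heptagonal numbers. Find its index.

Set n(5n−3)/2 = 1177, giving 5n² − 3n − 2354 = 0.
The discriminant is 9 + 40·1177 = 47089, and √47089 = 217.
So n = (3 + 217) / 10 = 220/10 = 22.

22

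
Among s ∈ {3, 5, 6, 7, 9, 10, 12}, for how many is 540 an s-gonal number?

s = 3: P(3, 32) = 528 and P(3, 33) = 561; 540 is not s-gonal.
s = 5: P(5, 19) = 532 and P(5, 20) = 590; 540 is not s-gonal.
s = 6: P(6, 16) = 496 and P(6, 17) = 561; 540 is not s-gonal.
s = 7: P(7, 15) = 540. ✓
s = 9: P(9, 12) = 474 and P(9, 13) = 559; 540 is not s-gonal.
s = 10: P(10, 12) = 540. ✓
s = 12: P(12, 10) = 460 and P(12, 11) = 561; 540 is not s-gonal.
Hits: s ∈ {7, 10} → 2.

2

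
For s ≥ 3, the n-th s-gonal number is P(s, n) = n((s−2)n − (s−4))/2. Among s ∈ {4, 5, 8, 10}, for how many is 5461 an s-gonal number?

s = 4: P(4, 73) = 5329 and P(4, 74) = 5476; 5461 is not s-gonal.
s = 5: P(5, 60) = 5370 and P(5, 61) = 5551; 5461 is not s-gonal.
s = 8: P(8, 43) = 5461. ✓
s = 10: P(10, 37) = 5365 and P(10, 38) = 5662; 5461 is not s-gonal.
Hits: s ∈ {8} → 1.

1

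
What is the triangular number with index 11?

The 11th triangular number is n(n+1)/2 with n = 11.
11·12/2 = 132/2 = 66.

66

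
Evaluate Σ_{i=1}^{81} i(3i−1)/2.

Σ i(3i−1)/2 = (3Σi² − Σi) / 2 over i = 1..81.
Σi = 3321 and Σi² = 180441.
(3·180441 − 1·3321) / 2 = 538002/2 = 269001.

269001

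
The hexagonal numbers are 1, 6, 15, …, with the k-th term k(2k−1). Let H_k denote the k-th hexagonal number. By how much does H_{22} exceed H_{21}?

Consecutive hexagonal numbers differ by 4n − 3: here 4·22 − 3 = 85.

85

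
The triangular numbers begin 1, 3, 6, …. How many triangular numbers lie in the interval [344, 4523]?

69

The n-th triangular number is n(n+1)/2.
Smallest index with value ≥ 344: n = 26 (giving 351).
Largest index with value ≤ 4523: n = 94 (giving 4465).
Indices 26 through 94: 69 terms.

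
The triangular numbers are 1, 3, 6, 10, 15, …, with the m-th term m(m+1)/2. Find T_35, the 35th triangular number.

630

The 35th triangular number is n(n+1)/2 with n = 35.
35·36/2 = 1260/2 = 630.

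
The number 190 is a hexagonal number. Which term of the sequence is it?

10

Set n(2n−1) = 190, giving 2n² − n − 190 = 0.
So n = (1 + 39) / 4 = 40/4 = 10.
Check: 10·(2·10 − 1) = 190. ✓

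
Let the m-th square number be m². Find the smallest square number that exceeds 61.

64

Solve n² > 61 for integer n.
The largest n with value ≤ 61 is 7 (since 49 ≤ 61 < 64), so the first above is n = 8, value 64.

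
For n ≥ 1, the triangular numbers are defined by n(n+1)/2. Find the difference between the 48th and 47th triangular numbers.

48

Consecutive triangular numbers differ by n: T_{48} − T_{47} = 48.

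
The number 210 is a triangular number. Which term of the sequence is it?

Set n(n+1)/2 = 210, giving n² + n − 420 = 0.
So n = (-1 + 41) / 2 = 40/2 = 20.

20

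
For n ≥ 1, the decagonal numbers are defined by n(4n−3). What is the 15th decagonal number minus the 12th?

15·(4·15 − 3) = 855 and 12·(4·12 − 3) = 540.
Difference: 855 − 540 = 315.

315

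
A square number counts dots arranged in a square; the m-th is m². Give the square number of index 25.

625

The 25th square number is n² with n = 25.
25² = 625.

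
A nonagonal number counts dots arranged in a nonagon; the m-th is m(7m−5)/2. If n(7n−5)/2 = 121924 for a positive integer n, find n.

187

Set n(7n−5)/2 = 121924, giving 7n² − 5n − 243848 = 0.
The discriminant is 25 + 56·121924 = 6827769, and √6827769 = 2613.
So n = (5 + 2613) / 14 = 2618/14 = 187.
Check: 187·(7·187 − 5)/2 = 121924. ✓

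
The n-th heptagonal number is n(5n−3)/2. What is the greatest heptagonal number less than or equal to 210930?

Solve n(5n−3)/2 ≤ 210930 for integer n.
n = 290 gives 209815 ≤ 210930, while n = 291 gives 211266 > 210930; so the answer is 209815.

209815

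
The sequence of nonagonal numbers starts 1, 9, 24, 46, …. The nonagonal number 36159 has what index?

Set n(7n−5)/2 = 36159, giving 7n² − 5n − 72318 = 0.
So n = (5 + 1423) / 14 = 1428/14 = 102.

102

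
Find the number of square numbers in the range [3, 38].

The n-th square number is n².
Smallest index with value ≥ 3: n = 2 (giving 4).
Largest index with value ≤ 38: n = 6 (giving 36).
Indices 2 through 6: 5 terms.

5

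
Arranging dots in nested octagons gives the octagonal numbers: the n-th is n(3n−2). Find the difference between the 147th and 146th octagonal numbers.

Consecutive octagonal numbers differ by 6n − 5: here 6·147 − 5 = 877.

877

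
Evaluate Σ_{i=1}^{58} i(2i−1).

Σ i(2i−1) = 2Σi² − Σi over i = 1..58.
Σi = 1711 and Σi² = 66729.
2·66729 − 1·1711 = 131747.

131747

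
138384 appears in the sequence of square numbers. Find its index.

We need n² = 138384, so n = √138384 = 372.

372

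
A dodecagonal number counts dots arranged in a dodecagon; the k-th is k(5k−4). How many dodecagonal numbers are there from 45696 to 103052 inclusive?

The n-th dodecagonal number is n(5n−4).
Smallest index with value ≥ 45696: n = 96 (giving 45696).
Largest index with value ≤ 103052: n = 143 (giving 101673).
Indices 96 through 143: 48 terms.

48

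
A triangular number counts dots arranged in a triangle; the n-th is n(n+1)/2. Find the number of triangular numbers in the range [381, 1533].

The n-th triangular number is n(n+1)/2.
Smallest index with value ≥ 381: n = 28 (giving 406).
Largest index with value ≤ 1533: n = 54 (giving 1485).
Indices 28 through 54: 27 terms.

27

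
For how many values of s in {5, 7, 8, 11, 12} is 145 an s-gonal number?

1

s = 5: P(5, 10) = 145. ✓
s = 7: P(7, 7) = 112 and P(7, 8) = 148; 145 is not s-gonal.
s = 8: P(8, 7) = 133 and P(8, 8) = 176; 145 is not s-gonal.
s = 11: P(11, 6) = 141 and P(11, 7) = 196; 145 is not s-gonal.
s = 12: P(12, 5) = 105 and P(12, 6) = 156; 145 is not s-gonal.
Hits: s ∈ {5} → 1.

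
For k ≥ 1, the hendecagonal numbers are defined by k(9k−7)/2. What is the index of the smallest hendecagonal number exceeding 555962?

Solve n(9n−7)/2 > 555962 for integer n.
The largest n with value ≤ 555962 is 351 (since 553176 ≤ 555962 < 556336), so the first above is n = 352, value 556336.

352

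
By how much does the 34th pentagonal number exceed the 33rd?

100

Consecutive pentagonal numbers differ by 3n − 2: here 3·34 − 2 = 100.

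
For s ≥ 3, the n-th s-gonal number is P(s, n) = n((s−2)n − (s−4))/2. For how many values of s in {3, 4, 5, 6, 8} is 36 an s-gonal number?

2

s = 3: P(3, 8) = 36. ✓
s = 4: P(4, 6) = 36. ✓
s = 5: P(5, 5) = 35 and P(5, 6) = 51; 36 is not s-gonal.
s = 6: P(6, 4) = 28 and P(6, 5) = 45; 36 is not s-gonal.
s = 8: P(8, 3) = 21 and P(8, 4) = 40; 36 is not s-gonal.
Hits: s ∈ {3, 4} → 2.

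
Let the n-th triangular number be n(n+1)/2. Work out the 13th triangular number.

The 13th triangular number is n(n+1)/2 with n = 13.
13·14/2 = 182/2 = 91.

91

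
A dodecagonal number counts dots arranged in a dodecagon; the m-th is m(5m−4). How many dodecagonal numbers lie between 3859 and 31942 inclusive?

The n-th dodecagonal number is n(5n−4).
Smallest index with value ≥ 3859: n = 29 (giving 4089).
Largest index with value ≤ 31942: n = 80 (giving 31680).
Indices 29 through 80: 52 terms.

52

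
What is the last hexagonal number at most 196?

Solve n(2n−1) ≤ 196 for integer n.
n = 10 gives 190 ≤ 196, while n = 11 gives 231 > 196; so the answer is 190.

190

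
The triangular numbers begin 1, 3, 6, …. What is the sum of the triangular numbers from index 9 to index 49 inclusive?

20705

Σ i(i+1)/2 = (Σi² + Σi) / 2 over i = 9..49.
Σi = 1225 − 36 = 1189 and Σi² = 40425 − 204 = 40221.
(1·40221 + 1·1189) / 2 = 41410/2 = 20705.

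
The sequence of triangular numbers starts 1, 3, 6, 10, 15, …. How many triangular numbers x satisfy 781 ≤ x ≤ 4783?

The n-th triangular number is n(n+1)/2.
Smallest index with value ≥ 781: n = 40 (giving 820).
Largest index with value ≤ 4783: n = 97 (giving 4753).
Indices 40 through 97: 58 terms.

58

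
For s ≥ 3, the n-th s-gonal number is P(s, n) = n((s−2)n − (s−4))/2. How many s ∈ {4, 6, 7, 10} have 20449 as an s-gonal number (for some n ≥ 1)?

1

s = 4: P(4, 143) = 20449. ✓
s = 6: P(6, 101) = 20301 and P(6, 102) = 20706; 20449 is not s-gonal.
s = 7: P(7, 90) = 20115 and P(7, 91) = 20566; 20449 is not s-gonal.
s = 10: P(10, 71) = 19951 and P(10, 72) = 20520; 20449 is not s-gonal.
Hits: s ∈ {4} → 1.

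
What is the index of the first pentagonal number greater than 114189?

Solve n(3n−1)/2 > 114189 for integer n.
The largest n with value ≤ 114189 is 276 (since 114126 ≤ 114189 < 114955), so the first above is n = 277, value 114955.

277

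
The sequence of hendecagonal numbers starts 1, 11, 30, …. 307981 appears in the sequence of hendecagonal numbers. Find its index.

262

Set n(9n−7)/2 = 307981, giving 9n² − 7n − 615962 = 0.
The discriminant is 49 + 72·307981 = 22174681, and √22174681 = 4709.
So n = (7 + 4709) / 18 = 4716/18 = 262.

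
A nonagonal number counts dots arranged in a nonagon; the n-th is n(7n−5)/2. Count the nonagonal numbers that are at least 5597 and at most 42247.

The n-th nonagonal number is n(7n−5)/2.
Smallest index with value ≥ 5597: n = 41 (giving 5781).
Largest index with value ≤ 42247: n = 110 (giving 42075).
Indices 41 through 110: 70 terms.

70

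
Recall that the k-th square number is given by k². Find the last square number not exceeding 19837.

19600

Solve n² ≤ 19837 for integer n.
n = 140 gives 19600 ≤ 19837, while n = 141 gives 19881 > 19837; so the answer is 19600.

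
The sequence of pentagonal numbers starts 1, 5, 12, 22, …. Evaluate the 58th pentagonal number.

5017

The 58th pentagonal number is n(3n−1)/2 with n = 58.
58·(3·58 − 1)/2 = 58·173/2 = 5017.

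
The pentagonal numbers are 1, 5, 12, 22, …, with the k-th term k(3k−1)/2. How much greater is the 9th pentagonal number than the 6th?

9·(3·9 − 1)/2 = 117 and 6·(3·6 − 1)/2 = 51.
Difference: 117 − 51 = 66.

66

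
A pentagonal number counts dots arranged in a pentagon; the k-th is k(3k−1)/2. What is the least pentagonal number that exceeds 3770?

Solve n(3n−1)/2 > 3770 for integer n.
The largest n with value ≤ 3770 is 50 (since 3725 ≤ 3770 < 3876), so the first above is n = 51, value 3876.

3876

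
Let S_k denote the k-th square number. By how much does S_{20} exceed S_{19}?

39

n² − (n−1)² = 2n − 1, so 20² − 19² = 2·20 − 1 = 39.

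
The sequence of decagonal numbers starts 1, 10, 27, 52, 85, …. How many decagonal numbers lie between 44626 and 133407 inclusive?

78

The n-th decagonal number is n(4n−3).
Smallest index with value ≥ 44626: n = 106 (giving 44626).
Largest index with value ≤ 133407: n = 183 (giving 133407).
Indices 106 through 183: 78 terms.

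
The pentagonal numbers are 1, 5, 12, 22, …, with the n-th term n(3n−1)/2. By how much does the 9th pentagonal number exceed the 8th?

Consecutive pentagonal numbers differ by 3n − 2: here 3·9 − 2 = 25.

25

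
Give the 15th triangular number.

120

The 15th triangular number is n(n+1)/2 with n = 15.
15·16/2 = 240/2 = 120.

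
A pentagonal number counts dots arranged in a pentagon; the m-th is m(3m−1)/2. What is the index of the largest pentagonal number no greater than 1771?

Solve n(3n−1)/2 ≤ 1771 for integer n.
n = 34 gives 1717 ≤ 1771, while n = 35 gives 1820 > 1771; so the answer is index 34.

34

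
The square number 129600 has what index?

We need n² = 129600, so n = √129600 = 360.
Check: 360² = 129600. ✓

360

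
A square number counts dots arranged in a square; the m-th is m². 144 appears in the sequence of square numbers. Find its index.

We need n² = 144, so n = √144 = 12.

12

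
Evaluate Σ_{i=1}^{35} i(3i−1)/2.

Σ i(3i−1)/2 = (3Σi² − Σi) / 2 over i = 1..35.
Σi = 630 and Σi² = 14910.
(3·14910 − 1·630) / 2 = 44100/2 = 22050.

22050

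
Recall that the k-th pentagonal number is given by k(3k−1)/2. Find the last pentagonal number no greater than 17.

Solve n(3n−1)/2 ≤ 17 for integer n.
n = 3 gives 12 ≤ 17, while n = 4 gives 22 > 17; so the answer is 12.

12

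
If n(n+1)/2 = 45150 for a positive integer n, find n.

Set n(n+1)/2 = 45150, giving n² + n − 90300 = 0.
The discriminant is 1 + 8·45150 = 361201, and √361201 = 601.
So n = (-1 + 601) / 2 = 600/2 = 300.
Check: 300·301/2 = 45150. ✓

300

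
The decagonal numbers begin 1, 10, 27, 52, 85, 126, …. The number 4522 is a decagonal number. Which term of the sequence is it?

Set n(4n−3) = 4522, giving 4n² − 3n − 4522 = 0.
The discriminant is 9 + 16·4522 = 72361, and √72361 = 269.
So n = (3 + 269) / 8 = 272/8 = 34.
Check: 34·(4·34 − 3) = 4522. ✓

34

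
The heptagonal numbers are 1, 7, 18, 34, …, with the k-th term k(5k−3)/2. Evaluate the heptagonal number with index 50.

6175

50·(5·50 − 3)/2 = 50·247/2 = 6175.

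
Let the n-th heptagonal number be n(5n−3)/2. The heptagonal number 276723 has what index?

333

Set n(5n−3)/2 = 276723, giving 5n² − 3n − 553446 = 0.
The discriminant is 9 + 40·276723 = 11068929, and √11068929 = 3327.
So n = (3 + 3327) / 10 = 3330/10 = 333.
Check: 333·(5·333 − 3)/2 = 276723. ✓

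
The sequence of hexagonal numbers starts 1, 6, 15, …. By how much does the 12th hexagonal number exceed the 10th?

12·(2·12 − 1) = 276 and 10·(2·10 − 1) = 190.
Difference: 276 − 190 = 86.

86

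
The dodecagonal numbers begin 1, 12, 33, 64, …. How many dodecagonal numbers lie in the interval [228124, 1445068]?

325

The n-th dodecagonal number is n(5n−4).
Smallest index with value ≥ 228124: n = 214 (giving 228124).
Largest index with value ≤ 1445068: n = 538 (giving 1445068).
Indices 214 through 538: 325 terms.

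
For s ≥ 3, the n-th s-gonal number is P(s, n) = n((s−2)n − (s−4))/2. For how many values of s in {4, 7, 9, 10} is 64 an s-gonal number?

s = 4: P(4, 8) = 64. ✓
s = 7: P(7, 5) = 55 and P(7, 6) = 81; 64 is not s-gonal.
s = 9: P(9, 4) = 46 and P(9, 5) = 75; 64 is not s-gonal.
s = 10: P(10, 4) = 52 and P(10, 5) = 85; 64 is not s-gonal.
Hits: s ∈ {4} → 1.

1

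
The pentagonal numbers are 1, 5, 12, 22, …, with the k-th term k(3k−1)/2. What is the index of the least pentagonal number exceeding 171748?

339

Solve n(3n−1)/2 > 171748 for integer n.
The largest n with value ≤ 171748 is 338 (since 171197 ≤ 171748 < 172212), so the first above is n = 339, value 172212.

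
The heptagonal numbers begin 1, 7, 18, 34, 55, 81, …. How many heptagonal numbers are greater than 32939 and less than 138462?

120

The n-th heptagonal number is n(5n−3)/2.
Smallest index with value > 32939: n = 116 (giving 33466).
Largest index with value < 138462: n = 235 (giving 137710).
Indices 116 through 235: 120 terms.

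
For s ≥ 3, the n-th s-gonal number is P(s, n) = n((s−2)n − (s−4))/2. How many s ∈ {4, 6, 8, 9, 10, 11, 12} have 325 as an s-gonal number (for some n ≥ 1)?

2

s = 4: P(4, 18) = 324 and P(4, 19) = 361; 325 is not s-gonal.
s = 6: P(6, 13) = 325. ✓
s = 8: P(8, 10) = 280 and P(8, 11) = 341; 325 is not s-gonal.
s = 9: P(9, 10) = 325. ✓
s = 10: P(10, 9) = 297 and P(10, 10) = 370; 325 is not s-gonal.
s = 11: P(11, 8) = 260 and P(11, 9) = 333; 325 is not s-gonal.
s = 12: P(12, 8) = 288 and P(12, 9) = 369; 325 is not s-gonal.
Hits: s ∈ {6, 9} → 2.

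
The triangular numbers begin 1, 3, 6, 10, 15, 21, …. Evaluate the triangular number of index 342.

The 342nd triangular number is n(n+1)/2 with n = 342.
342·343/2 = 117306/2 = 58653.

58653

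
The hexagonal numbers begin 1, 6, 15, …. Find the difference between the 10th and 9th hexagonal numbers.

37

Consecutive hexagonal numbers differ by 4n − 3: here 4·10 − 3 = 37.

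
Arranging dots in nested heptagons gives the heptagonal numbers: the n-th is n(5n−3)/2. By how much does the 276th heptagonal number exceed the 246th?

39105

276·(5·276 − 3)/2 = 190026 and 246·(5·246 − 3)/2 = 150921.
Difference: 190026 − 150921 = 39105.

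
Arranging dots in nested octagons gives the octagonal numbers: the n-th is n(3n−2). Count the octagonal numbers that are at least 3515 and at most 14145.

35

The n-th octagonal number is n(3n−2).
Smallest index with value ≥ 3515: n = 35 (giving 3605).
Largest index with value ≤ 14145: n = 69 (giving 14145).
Indices 35 through 69: 35 terms.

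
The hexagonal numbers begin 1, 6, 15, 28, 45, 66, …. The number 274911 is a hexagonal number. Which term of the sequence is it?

Set n(2n−1) = 274911, giving 2n² − n − 274911 = 0.
So n = (1 + 1483) / 4 = 1484/4 = 371.
Check: 371·(2·371 − 1) = 274911. ✓

371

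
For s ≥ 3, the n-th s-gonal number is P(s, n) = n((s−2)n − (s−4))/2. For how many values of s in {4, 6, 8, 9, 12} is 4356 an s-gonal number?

1

s = 4: P(4, 66) = 4356. ✓
s = 6: P(6, 46) = 4186 and P(6, 47) = 4371; 4356 is not s-gonal.
s = 8: P(8, 38) = 4256 and P(8, 39) = 4485; 4356 is not s-gonal.
s = 9: P(9, 35) = 4200 and P(9, 36) = 4446; 4356 is not s-gonal.
s = 12: P(12, 29) = 4089 and P(12, 30) = 4380; 4356 is not s-gonal.
Hits: s ∈ {4} → 1.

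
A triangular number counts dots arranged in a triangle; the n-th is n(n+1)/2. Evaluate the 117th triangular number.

The 117th triangular number is n(n+1)/2 with n = 117.
117·118/2 = 13806/2 = 6903.

6903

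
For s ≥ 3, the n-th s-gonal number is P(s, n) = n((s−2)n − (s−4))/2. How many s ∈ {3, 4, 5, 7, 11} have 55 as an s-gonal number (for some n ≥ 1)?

2

s = 3: P(3, 10) = 55. ✓
s = 4: P(4, 7) = 49 and P(4, 8) = 64; 55 is not s-gonal.
s = 5: P(5, 6) = 51 and P(5, 7) = 70; 55 is not s-gonal.
s = 7: P(7, 5) = 55. ✓
s = 11: P(11, 3) = 30 and P(11, 4) = 58; 55 is not s-gonal.
Hits: s ∈ {3, 7} → 2.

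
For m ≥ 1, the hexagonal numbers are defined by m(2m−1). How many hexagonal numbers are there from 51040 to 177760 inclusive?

139

The n-th hexagonal number is n(2n−1).
Smallest index with value ≥ 51040: n = 160 (giving 51040).
Largest index with value ≤ 177760: n = 298 (giving 177310).
Indices 160 through 298: 139 terms.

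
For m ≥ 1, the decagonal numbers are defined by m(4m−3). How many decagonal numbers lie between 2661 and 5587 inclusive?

11

The n-th decagonal number is n(4n−3).
Smallest index with value ≥ 2661: n = 27 (giving 2835).
Largest index with value ≤ 5587: n = 37 (giving 5365).
Indices 27 through 37: 11 terms.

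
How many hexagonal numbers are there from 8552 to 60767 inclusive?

109

The n-th hexagonal number is n(2n−1).
Smallest index with value ≥ 8552: n = 66 (giving 8646).
Largest index with value ≤ 60767: n = 174 (giving 60378).
Indices 66 through 174: 109 terms.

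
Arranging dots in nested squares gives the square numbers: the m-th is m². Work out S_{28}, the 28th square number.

784

The 28th square number is n² with n = 28.
28² = 784.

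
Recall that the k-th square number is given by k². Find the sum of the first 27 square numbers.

6930

Σ_{i=1}^{27} i² = 27·28·55/6 = 6930.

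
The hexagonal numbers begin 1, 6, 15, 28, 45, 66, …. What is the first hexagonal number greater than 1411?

Solve n(2n−1) > 1411 for integer n.
The largest n with value ≤ 1411 is 26 (since 1326 ≤ 1411 < 1431), so the first above is n = 27, value 1431.

1431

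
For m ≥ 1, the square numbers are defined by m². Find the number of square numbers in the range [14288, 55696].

The n-th square number is n².
Smallest index with value ≥ 14288: n = 120 (giving 14400).
Largest index with value ≤ 55696: n = 236 (giving 55696).
Indices 120 through 236: 117 terms.

117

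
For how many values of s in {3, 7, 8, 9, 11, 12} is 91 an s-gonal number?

s = 3: P(3, 13) = 91. ✓
s = 7: P(7, 6) = 81 and P(7, 7) = 112; 91 is not s-gonal.
s = 8: P(8, 5) = 65 and P(8, 6) = 96; 91 is not s-gonal.
s = 9: P(9, 5) = 75 and P(9, 6) = 111; 91 is not s-gonal.
s = 11: P(11, 4) = 58 and P(11, 5) = 95; 91 is not s-gonal.
s = 12: P(12, 4) = 64 and P(12, 5) = 105; 91 is not s-gonal.
Hits: s ∈ {3} → 1.

1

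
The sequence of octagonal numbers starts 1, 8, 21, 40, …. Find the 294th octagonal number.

294·(3·294 − 2) = 294·880 = 258720.

258720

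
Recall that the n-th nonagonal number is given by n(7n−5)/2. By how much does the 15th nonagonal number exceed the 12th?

276

15·(7·15 − 5)/2 = 750 and 12·(7·12 − 5)/2 = 474.
Difference: 750 − 474 = 276.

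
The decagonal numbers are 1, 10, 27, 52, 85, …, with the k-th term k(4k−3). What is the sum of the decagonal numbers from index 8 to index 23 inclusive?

15992

Σ i(4i−3) = 4Σi² − 3Σi over i = 8..23.
Σi = 276 − 28 = 248 and Σi² = 4324 − 140 = 4184.
4·4184 − 3·248 = 15992.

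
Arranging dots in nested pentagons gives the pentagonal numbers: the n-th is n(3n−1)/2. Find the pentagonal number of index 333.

166167

The 333rd pentagonal number is n(3n−1)/2 with n = 333.
333·(3·333 − 1)/2 = 333·998/2 = 333·499 = 166167.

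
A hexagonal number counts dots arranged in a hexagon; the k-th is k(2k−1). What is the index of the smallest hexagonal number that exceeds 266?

Solve n(2n−1) > 266 for integer n.
The largest n with value ≤ 266 is 11 (since 231 ≤ 266 < 276), so the first above is n = 12, value 276.

12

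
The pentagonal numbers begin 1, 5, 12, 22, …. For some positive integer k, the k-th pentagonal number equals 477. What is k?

Set n(3n−1)/2 = 477, giving 3n² − n − 954 = 0.
The discriminant is 1 + 24·477 = 11449, and √11449 = 107.
So n = (1 + 107) / 6 = 108/6 = 18.

18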